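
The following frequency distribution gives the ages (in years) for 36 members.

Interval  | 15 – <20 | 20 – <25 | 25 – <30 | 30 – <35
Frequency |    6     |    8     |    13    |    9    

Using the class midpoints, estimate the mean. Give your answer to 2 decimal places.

Midpoints: 17.5, 22.5, 27.5, 32.5
Σfm = 6×17.5 + 8×22.5 + 13×27.5 + 9×32.5 = 935
n = Σf = 36
Mean = 935 / 36 = 25.9722

25.97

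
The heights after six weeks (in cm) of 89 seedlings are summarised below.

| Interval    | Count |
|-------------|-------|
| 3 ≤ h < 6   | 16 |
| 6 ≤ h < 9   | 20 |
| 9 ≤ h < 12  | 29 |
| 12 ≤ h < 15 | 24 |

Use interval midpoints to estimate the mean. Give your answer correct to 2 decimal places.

Midpoints: 4.5, 7.5, 10.5, 13.5
Σfm = 16×4.5 + 20×7.5 + 29×10.5 + 24×13.5 = 850.5
n = Σf = 89
Mean = 850.5 / 89 = 9.5562

9.56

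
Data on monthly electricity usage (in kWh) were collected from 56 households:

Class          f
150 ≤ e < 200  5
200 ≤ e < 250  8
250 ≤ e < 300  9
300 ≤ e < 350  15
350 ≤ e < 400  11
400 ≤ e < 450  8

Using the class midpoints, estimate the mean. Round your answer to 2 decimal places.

313.39

Midpoints: 175, 225, 275, 325, 375, 425
Σfm = 5×175 + 8×225 + 9×275 + 15×325 + 11×375 + 8×425 = 17550
n = Σf = 56
Mean = 17550 / 56 = 313.3929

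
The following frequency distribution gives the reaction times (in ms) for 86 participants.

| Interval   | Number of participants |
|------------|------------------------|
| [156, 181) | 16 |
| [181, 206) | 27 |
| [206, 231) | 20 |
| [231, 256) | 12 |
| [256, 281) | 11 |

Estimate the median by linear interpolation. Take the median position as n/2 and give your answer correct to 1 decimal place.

Cumulative frequencies: 16, 43, 63, 75, 86
n = 86; position = n/2 = 43.
This falls in the class [181, 206): L = 181, F = 16, f = 27, h = 25.
Median ≈ 181 + ((43 − 16) / 27) × 25 = 206.0000

206.0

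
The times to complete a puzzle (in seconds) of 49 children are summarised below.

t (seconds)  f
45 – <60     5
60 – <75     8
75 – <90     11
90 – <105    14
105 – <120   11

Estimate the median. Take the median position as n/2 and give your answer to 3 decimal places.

Cumulative frequencies: 5, 13, 24, 38, 49
n = 49; position = n/2 = 24.5.
This falls in the class 90 – <105: L = 90, F = 24, f = 14, h = 15.
Median ≈ 90 + ((24.5 − 24) / 14) × 15 = 90.5357

90.536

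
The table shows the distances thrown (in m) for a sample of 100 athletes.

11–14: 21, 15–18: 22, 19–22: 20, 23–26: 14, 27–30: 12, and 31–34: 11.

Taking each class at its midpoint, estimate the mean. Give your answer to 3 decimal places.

Midpoints: 12.5, 16.5, 20.5, 24.5, 28.5, 32.5
Σfm = 21×12.5 + 22×16.5 + 20×20.5 + 14×24.5 + 12×28.5 + 11×32.5 = 2078
n = Σf = 100
Mean = 2078 / 100 = 20.7800

20.780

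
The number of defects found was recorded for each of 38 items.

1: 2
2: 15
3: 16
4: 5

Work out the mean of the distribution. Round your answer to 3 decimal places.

Values: 1, 2, 3, 4
Σfx = 2×1 + 15×2 + 16×3 + 5×4 = 100
n = Σf = 38
Mean = 100 / 38 = 2.6316

2.632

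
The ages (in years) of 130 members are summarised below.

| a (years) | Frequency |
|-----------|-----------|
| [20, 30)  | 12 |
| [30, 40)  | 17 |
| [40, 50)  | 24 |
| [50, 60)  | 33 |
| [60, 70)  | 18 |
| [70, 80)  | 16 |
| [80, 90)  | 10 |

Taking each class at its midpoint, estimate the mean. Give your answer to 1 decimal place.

Midpoints: 25, 35, 45, 55, 65, 75, 85
Σfm = 12×25 + 17×35 + 24×45 + 33×55 + 18×65 + 16×75 + 10×85 = 7010
n = Σf = 130
Mean = 7010 / 130 = 53.9231

53.9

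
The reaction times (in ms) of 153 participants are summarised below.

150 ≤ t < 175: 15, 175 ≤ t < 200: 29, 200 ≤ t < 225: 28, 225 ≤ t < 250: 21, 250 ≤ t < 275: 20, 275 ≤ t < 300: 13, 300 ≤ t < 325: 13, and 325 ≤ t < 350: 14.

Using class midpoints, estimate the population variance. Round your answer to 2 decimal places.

2824.13

Midpoints: 162.5, 187.5, 212.5, 237.5, 262.5, 287.5, 312.5, 337.5
n = 153, Σfm = 36587.5, mean = 239.1340
Σfm² = 9181406.25
Σf(m − x̄)² = Σfm² − (Σfm)²/n = 9181406.25 − 36587.5²/153 = 432091.5033
Population variance = 432091.5033 / 153 = 2824.1275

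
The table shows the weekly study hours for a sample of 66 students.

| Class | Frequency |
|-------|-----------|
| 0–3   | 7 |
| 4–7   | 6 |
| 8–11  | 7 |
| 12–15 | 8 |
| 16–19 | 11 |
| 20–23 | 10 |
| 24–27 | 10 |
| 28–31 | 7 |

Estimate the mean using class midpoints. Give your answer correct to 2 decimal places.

Midpoints: 1.5, 5.5, 9.5, 13.5, 17.5, 21.5, 25.5, 29.5
Σfm = 7×1.5 + 6×5.5 + 7×9.5 + 8×13.5 + 11×17.5 + 10×21.5 + 10×25.5 + 7×29.5 = 1087
n = Σf = 66
Mean = 1087 / 66 = 16.4697

16.47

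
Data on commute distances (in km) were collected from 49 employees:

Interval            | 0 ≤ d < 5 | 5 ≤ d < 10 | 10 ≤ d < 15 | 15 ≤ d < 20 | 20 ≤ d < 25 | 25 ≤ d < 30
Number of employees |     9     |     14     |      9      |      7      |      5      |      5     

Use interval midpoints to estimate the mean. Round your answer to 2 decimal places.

12.50

Midpoints: 2.5, 7.5, 12.5, 17.5, 22.5, 27.5
Σfm = 9×2.5 + 14×7.5 + 9×12.5 + 7×17.5 + 5×22.5 + 5×27.5 = 612.5
n = Σf = 49
Mean = 612.5 / 49 = 12.5000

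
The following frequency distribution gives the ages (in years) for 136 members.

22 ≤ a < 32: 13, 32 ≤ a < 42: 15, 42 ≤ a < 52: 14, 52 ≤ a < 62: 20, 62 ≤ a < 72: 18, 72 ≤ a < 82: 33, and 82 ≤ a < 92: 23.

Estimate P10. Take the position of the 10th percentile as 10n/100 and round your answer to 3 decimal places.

Cumulative frequencies: 13, 28, 42, 62, 80, 113, 136
n = 136; position = 10n/100 = 13.6.
This falls in the class 32 ≤ a < 42: L = 32, F = 13, f = 15, h = 10.
10th percentile ≈ 32 + ((13.6 − 13) / 15) × 10 = 32.4000

32.400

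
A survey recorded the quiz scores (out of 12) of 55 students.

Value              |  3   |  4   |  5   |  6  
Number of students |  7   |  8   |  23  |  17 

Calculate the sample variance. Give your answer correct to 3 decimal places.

0.973

Values: 3, 4, 5, 6
n = 55, Σfx = 270, mean = 4.9091
Σfx² = 1378
Σf(x − x̄)² = Σfx² − (Σfx)²/n = 1378 − 270²/55 = 52.5455
Sample variance = 52.5455 / 54 = 0.9731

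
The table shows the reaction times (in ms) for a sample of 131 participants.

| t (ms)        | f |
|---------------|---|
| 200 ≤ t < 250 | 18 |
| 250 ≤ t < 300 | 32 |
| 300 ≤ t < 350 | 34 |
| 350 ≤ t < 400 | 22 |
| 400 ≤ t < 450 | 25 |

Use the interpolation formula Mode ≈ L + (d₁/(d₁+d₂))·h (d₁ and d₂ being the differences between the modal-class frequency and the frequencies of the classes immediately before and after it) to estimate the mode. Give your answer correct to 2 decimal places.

Modal class: 300 ≤ t < 350 (highest frequency 34).
d₁ = 34 − 32 = 2, d₂ = 34 − 22 = 12
Mode ≈ 300 + (2/(2+12)) × 50 = 300 + 7.1429 = 307.1429

307.14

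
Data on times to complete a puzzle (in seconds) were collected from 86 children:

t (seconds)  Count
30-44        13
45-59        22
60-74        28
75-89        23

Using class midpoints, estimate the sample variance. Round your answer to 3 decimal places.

Midpoints: 37, 52, 67, 82
n = 86, Σfm = 5387, mean = 62.6395
Σfm² = 357629
Σf(m − x̄)² = Σfm² − (Σfm)²/n = 357629 − 5387²/86 = 20189.8256
Sample variance = 20189.8256 / 85 = 237.5274

237.527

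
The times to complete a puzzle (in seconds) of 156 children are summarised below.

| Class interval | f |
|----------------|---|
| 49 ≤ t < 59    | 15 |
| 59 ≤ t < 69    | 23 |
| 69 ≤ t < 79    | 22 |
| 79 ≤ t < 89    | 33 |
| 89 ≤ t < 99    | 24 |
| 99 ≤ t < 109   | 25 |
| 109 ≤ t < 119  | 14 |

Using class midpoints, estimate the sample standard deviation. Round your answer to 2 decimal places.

Midpoints: 54, 64, 74, 84, 94, 104, 114
n = 156, Σfm = 13134, mean = 84.1923
Σfm² = 1155676
Σf(m − x̄)² = Σfm² − (Σfm)²/n = 1155676 − 13134²/156 = 49894.2308
Sample variance = 49894.2308 / 155 = 321.8983
Standard deviation = √321.8983 = 17.9415

17.94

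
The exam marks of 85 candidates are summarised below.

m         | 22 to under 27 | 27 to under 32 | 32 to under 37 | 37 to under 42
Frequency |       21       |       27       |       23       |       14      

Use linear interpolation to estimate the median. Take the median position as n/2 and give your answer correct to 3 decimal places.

30.981

Cumulative frequencies: 21, 48, 71, 85
n = 85; position = n/2 = 42.5.
This falls in the class 27 to under 32: L = 27, F = 21, f = 27, h = 5.
Median ≈ 27 + ((42.5 − 21) / 27) × 5 = 30.9815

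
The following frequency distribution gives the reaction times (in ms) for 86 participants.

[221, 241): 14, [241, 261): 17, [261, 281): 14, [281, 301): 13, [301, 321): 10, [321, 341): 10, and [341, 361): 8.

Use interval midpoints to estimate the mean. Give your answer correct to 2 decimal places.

Midpoints: 231, 251, 271, 291, 311, 331, 351
Σfm = 14×231 + 17×251 + 14×271 + 13×291 + 10×311 + 10×331 + 8×351 = 24306
n = Σf = 86
Mean = 24306 / 86 = 282.6279

282.63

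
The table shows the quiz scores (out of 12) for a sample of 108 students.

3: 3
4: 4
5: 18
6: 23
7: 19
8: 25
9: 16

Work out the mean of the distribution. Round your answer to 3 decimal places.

Values: 3, 4, 5, 6, 7, 8, 9
Σfx = 3×3 + 4×4 + 18×5 + 23×6 + 19×7 + 25×8 + 16×9 = 730
n = Σf = 108
Mean = 730 / 108 = 6.7593

6.759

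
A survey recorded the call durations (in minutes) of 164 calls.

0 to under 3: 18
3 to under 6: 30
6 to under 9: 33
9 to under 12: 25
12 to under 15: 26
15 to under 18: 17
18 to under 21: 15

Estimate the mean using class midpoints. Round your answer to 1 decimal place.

9.7

Midpoints: 1.5, 4.5, 7.5, 10.5, 13.5, 16.5, 19.5
Σfm = 18×1.5 + 30×4.5 + 33×7.5 + 25×10.5 + 26×13.5 + 17×16.5 + 15×19.5 = 1596
n = Σf = 164
Mean = 1596 / 164 = 9.7317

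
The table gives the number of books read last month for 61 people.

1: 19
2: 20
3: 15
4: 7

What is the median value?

Cumulative frequencies: 19, 39, 54, 61
n = 61, so the median is the value in position (n+1)/2 = 31.
Position 31 falls at value 2.

2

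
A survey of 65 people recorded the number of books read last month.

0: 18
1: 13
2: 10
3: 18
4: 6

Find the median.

Cumulative frequencies: 18, 31, 41, 59, 65
n = 65, so the median is the value in position (n+1)/2 = 33.
Position 33 falls at value 2.

2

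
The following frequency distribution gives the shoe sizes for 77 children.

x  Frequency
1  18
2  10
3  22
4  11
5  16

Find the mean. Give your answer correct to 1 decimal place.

3.0

Values: 1, 2, 3, 4, 5
Σfx = 18×1 + 10×2 + 22×3 + 11×4 + 16×5 = 228
n = Σf = 77
Mean = 228 / 77 = 2.9610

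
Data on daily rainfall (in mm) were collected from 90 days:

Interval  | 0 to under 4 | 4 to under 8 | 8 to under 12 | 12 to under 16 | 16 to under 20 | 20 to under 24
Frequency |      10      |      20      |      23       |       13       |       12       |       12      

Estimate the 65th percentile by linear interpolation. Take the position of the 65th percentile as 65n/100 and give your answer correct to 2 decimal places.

13.69

Cumulative frequencies: 10, 30, 53, 66, 78, 90
n = 90; position = 65n/100 = 58.5.
This falls in the class 12 to under 16: L = 12, F = 53, f = 13, h = 4.
65th percentile ≈ 12 + ((58.5 − 53) / 13) × 4 = 13.6923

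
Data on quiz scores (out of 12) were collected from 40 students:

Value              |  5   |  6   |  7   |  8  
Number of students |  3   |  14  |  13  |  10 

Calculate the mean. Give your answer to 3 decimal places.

6.750

Values: 5, 6, 7, 8
Σfx = 3×5 + 14×6 + 13×7 + 10×8 = 270
n = Σf = 40
Mean = 270 / 40 = 6.7500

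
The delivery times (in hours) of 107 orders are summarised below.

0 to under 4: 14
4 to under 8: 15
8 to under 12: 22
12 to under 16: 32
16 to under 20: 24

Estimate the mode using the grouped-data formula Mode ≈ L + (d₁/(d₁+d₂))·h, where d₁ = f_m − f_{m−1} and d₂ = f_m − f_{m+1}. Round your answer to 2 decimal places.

14.22

Modal class: 12 to under 16 (highest frequency 32).
d₁ = 32 − 22 = 10, d₂ = 32 − 24 = 8
Mode ≈ 12 + (10/(10+8)) × 4 = 12 + 2.2222 = 14.2222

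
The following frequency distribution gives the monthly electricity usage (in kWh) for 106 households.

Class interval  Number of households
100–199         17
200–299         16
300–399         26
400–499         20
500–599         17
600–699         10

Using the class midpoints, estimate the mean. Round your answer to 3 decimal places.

Midpoints: 149.5, 249.5, 349.5, 449.5, 549.5, 649.5
Σfm = 17×149.5 + 16×249.5 + 26×349.5 + 20×449.5 + 17×549.5 + 10×649.5 = 40447
n = Σf = 106
Mean = 40447 / 106 = 381.5755

381.575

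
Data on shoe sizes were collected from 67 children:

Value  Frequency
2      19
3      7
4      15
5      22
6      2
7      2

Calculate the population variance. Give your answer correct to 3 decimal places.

1.918

Values: 2, 3, 4, 5, 6, 7
n = 67, Σfx = 255, mean = 3.8060
Σfx² = 1099
Σf(x − x̄)² = Σfx² − (Σfx)²/n = 1099 − 255²/67 = 128.4776
Population variance = 128.4776 / 67 = 1.9176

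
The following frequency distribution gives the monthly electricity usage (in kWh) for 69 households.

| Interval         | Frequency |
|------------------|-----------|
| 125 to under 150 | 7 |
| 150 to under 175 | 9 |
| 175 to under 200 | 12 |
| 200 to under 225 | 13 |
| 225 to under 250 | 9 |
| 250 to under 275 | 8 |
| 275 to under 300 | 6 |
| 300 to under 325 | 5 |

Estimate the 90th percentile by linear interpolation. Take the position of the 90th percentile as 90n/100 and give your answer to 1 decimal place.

292.1

Cumulative frequencies: 7, 16, 28, 41, 50, 58, 64, 69
n = 69; position = 90n/100 = 62.1.
This falls in the class 275 to under 300: L = 275, F = 58, f = 6, h = 25.
90th percentile ≈ 275 + ((62.1 − 58) / 6) × 25 = 292.0833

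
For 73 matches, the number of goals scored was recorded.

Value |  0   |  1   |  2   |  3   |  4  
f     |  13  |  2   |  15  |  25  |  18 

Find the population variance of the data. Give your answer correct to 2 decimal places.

Values: 0, 1, 2, 3, 4
n = 73, Σfx = 179, mean = 2.4521
Σfx² = 575
Σf(x − x̄)² = Σfx² − (Σfx)²/n = 575 − 179²/73 = 136.0822
Population variance = 136.0822 / 73 = 1.8641

1.86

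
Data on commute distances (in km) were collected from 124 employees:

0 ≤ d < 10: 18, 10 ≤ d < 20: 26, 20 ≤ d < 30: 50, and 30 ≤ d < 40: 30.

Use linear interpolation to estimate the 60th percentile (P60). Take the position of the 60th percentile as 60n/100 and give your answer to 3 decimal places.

Cumulative frequencies: 18, 44, 94, 124
n = 124; position = 60n/100 = 74.4.
This falls in the class 20 ≤ d < 30: L = 20, F = 44, f = 50, h = 10.
60th percentile ≈ 20 + ((74.4 − 44) / 50) × 10 = 26.0800

26.080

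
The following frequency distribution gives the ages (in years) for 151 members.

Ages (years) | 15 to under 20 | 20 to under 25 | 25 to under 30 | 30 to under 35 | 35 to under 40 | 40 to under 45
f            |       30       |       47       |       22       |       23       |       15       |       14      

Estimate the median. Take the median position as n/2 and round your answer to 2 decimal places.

24.84

Cumulative frequencies: 30, 77, 99, 122, 137, 151
n = 151; position = n/2 = 75.5.
This falls in the class 20 to under 25: L = 20, F = 30, f = 47, h = 5.
Median ≈ 20 + ((75.5 − 30) / 47) × 5 = 24.8404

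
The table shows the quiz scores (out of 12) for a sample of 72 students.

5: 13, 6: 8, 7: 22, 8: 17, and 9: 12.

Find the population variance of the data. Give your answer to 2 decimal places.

1.73

Values: 5, 6, 7, 8, 9
n = 72, Σfx = 511, mean = 7.0972
Σfx² = 3751
Σf(x − x̄)² = Σfx² − (Σfx)²/n = 3751 − 511²/72 = 124.3194
Population variance = 124.3194 / 72 = 1.7267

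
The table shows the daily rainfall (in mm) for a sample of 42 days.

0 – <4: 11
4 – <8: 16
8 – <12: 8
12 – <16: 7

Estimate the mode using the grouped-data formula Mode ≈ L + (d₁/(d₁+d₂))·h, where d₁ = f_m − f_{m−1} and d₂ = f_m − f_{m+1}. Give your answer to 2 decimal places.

Modal class: 4 – <8 (highest frequency 16).
d₁ = 16 − 11 = 5, d₂ = 16 − 8 = 8
Mode ≈ 4 + (5/(5+8)) × 4 = 4 + 1.5385 = 5.5385

5.54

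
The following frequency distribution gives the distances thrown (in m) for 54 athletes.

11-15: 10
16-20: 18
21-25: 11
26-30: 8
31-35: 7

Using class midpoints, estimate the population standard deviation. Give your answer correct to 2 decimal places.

Midpoints: 13, 18, 23, 28, 33
n = 54, Σfm = 1162, mean = 21.5185
Σfm² = 27236
Σf(m − x̄)² = Σfm² − (Σfm)²/n = 27236 − 1162²/54 = 2231.4815
Population variance = 2231.4815 / 54 = 41.3237
Standard deviation = √41.3237 = 6.4284

6.43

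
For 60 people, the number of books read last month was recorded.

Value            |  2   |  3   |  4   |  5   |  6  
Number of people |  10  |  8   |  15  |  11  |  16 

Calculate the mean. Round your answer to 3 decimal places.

Values: 2, 3, 4, 5, 6
Σfx = 10×2 + 8×3 + 15×4 + 11×5 + 16×6 = 255
n = Σf = 60
Mean = 255 / 60 = 4.2500

4.250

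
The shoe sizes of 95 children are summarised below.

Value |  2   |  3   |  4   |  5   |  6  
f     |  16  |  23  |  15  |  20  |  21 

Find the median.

Cumulative frequencies: 16, 39, 54, 74, 95
n = 95, so the median is the value in position (n+1)/2 = 48.
Position 48 falls at value 4.

4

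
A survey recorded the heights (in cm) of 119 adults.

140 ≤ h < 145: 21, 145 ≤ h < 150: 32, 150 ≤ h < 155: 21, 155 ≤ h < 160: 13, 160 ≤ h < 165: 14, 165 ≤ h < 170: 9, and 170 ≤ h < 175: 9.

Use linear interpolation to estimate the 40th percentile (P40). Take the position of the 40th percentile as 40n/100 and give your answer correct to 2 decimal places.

149.16

Cumulative frequencies: 21, 53, 74, 87, 101, 110, 119
n = 119; position = 40n/100 = 47.6.
This falls in the class 145 ≤ h < 150: L = 145, F = 21, f = 32, h = 5.
40th percentile ≈ 145 + ((47.6 − 21) / 32) × 5 = 149.1562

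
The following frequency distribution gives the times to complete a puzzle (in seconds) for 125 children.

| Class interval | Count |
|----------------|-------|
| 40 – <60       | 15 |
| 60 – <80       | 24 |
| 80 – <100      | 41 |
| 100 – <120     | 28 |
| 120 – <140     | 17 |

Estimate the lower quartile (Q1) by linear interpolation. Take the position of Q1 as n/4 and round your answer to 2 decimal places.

73.54

Cumulative frequencies: 15, 39, 80, 108, 125
n = 125; position = n/4 = 31.25.
This falls in the class 60 – <80: L = 60, F = 15, f = 24, h = 20.
Lower quartile ≈ 60 + ((31.25 − 15) / 24) × 20 = 73.5417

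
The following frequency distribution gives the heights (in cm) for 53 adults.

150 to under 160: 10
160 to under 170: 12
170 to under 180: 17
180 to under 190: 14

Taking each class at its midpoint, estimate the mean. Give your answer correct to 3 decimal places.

171.604

Midpoints: 155, 165, 175, 185
Σfm = 10×155 + 12×165 + 17×175 + 14×185 = 9095
n = Σf = 53
Mean = 9095 / 53 = 171.6038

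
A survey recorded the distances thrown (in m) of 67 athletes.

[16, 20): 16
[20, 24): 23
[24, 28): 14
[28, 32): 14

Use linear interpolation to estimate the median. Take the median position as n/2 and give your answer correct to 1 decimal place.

23.0

Cumulative frequencies: 16, 39, 53, 67
n = 67; position = n/2 = 33.5.
This falls in the class [20, 24): L = 20, F = 16, f = 23, h = 4.
Median ≈ 20 + ((33.5 − 16) / 23) × 4 = 23.0435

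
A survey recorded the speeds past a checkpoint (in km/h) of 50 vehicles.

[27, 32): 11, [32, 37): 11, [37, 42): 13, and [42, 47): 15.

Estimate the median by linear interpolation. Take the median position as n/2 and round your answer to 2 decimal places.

Cumulative frequencies: 11, 22, 35, 50
n = 50; position = n/2 = 25.
This falls in the class [37, 42): L = 37, F = 22, f = 13, h = 5.
Median ≈ 37 + ((25 − 22) / 13) × 5 = 38.1538

38.15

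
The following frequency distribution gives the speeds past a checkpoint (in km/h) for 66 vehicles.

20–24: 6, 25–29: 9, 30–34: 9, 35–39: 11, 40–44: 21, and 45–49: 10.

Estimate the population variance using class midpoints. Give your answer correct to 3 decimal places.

60.514

Midpoints: 22, 27, 32, 37, 42, 47
n = 66, Σfm = 2422, mean = 36.6970
Σfm² = 92874
Σf(m − x̄)² = Σfm² − (Σfm)²/n = 92874 − 2422²/66 = 3993.9394
Population variance = 3993.9394 / 66 = 60.5142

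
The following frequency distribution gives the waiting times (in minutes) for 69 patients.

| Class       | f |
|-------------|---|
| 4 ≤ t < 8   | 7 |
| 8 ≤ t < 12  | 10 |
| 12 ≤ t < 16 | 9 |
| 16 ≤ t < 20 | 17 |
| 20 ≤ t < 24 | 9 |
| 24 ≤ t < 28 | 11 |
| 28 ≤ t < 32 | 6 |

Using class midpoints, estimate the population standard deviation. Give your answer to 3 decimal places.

Midpoints: 6, 10, 14, 18, 22, 26, 30
n = 69, Σfm = 1238, mean = 17.9420
Σfm² = 25716
Σf(m − x̄)² = Σfm² − (Σfm)²/n = 25716 − 1238²/69 = 3503.7681
Population variance = 3503.7681 / 69 = 50.7792
Standard deviation = √50.7792 = 7.1260

7.126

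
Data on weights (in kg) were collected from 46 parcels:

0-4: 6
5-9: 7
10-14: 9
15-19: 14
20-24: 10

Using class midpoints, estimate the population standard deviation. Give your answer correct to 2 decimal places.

Midpoints: 2, 7, 12, 17, 22
n = 46, Σfm = 627, mean = 13.6304
Σfm² = 10549
Σf(m − x̄)² = Σfm² − (Σfm)²/n = 10549 − 627²/46 = 2002.7174
Population variance = 2002.7174 / 46 = 43.5373
Standard deviation = √43.5373 = 6.5983

6.60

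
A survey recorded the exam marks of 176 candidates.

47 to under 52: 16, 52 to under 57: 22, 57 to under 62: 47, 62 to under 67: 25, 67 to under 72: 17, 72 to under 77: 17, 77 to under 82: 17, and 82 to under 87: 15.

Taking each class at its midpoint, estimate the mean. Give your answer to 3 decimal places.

Midpoints: 49.5, 54.5, 59.5, 64.5, 69.5, 74.5, 79.5, 84.5
Σfm = 16×49.5 + 22×54.5 + 47×59.5 + 25×64.5 + 17×69.5 + 17×74.5 + 17×79.5 + 15×84.5 = 11467
n = Σf = 176
Mean = 11467 / 176 = 65.1534

65.153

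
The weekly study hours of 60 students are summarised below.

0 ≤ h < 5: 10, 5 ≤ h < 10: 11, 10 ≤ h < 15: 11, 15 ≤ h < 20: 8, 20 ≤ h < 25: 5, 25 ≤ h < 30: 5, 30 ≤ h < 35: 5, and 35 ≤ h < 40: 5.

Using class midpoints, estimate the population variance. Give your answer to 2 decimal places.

Midpoints: 2.5, 7.5, 12.5, 17.5, 22.5, 27.5, 32.5, 37.5
n = 60, Σfm = 985, mean = 16.4167
Σfm² = 23475
Σf(m − x̄)² = Σfm² − (Σfm)²/n = 23475 − 985²/60 = 7304.5833
Population variance = 7304.5833 / 60 = 121.7431

121.74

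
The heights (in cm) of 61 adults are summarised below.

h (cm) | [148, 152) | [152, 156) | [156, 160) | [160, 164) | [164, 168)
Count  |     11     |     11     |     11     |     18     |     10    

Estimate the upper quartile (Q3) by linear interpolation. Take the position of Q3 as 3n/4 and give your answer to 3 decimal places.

162.833

Cumulative frequencies: 11, 22, 33, 51, 61
n = 61; position = 3n/4 = 45.75.
This falls in the class [160, 164): L = 160, F = 33, f = 18, h = 4.
Upper quartile ≈ 160 + ((45.75 − 33) / 18) × 4 = 162.8333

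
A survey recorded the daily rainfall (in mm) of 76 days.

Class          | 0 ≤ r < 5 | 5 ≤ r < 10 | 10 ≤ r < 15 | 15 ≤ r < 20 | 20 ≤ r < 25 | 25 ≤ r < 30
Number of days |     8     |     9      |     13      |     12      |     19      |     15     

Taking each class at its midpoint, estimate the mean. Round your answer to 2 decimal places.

Midpoints: 2.5, 7.5, 12.5, 17.5, 22.5, 27.5
Σfm = 8×2.5 + 9×7.5 + 13×12.5 + 12×17.5 + 19×22.5 + 15×27.5 = 1300
n = Σf = 76
Mean = 1300 / 76 = 17.1053

17.11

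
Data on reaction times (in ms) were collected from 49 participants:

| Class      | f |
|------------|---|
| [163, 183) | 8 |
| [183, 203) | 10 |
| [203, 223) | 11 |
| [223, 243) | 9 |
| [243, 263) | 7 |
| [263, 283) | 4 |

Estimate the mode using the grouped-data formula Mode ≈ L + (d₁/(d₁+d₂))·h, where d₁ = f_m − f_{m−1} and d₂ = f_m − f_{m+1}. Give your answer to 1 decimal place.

Modal class: [203, 223) (highest frequency 11).
d₁ = 11 − 10 = 1, d₂ = 11 − 9 = 2
Mode ≈ 203 + (1/(1+2)) × 20 = 203 + 6.6667 = 209.6667

209.7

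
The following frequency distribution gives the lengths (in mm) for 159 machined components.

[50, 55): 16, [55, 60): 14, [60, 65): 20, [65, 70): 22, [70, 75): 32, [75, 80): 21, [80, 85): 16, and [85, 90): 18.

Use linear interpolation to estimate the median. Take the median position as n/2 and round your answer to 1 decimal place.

71.2

Cumulative frequencies: 16, 30, 50, 72, 104, 125, 141, 159
n = 159; position = n/2 = 79.5.
This falls in the class [70, 75): L = 70, F = 72, f = 32, h = 5.
Median ≈ 70 + ((79.5 − 72) / 32) × 5 = 71.1719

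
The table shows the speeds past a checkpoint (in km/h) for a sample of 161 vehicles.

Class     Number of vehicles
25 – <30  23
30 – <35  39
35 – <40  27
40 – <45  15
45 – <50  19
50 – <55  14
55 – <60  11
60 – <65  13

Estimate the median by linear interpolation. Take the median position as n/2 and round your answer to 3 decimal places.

Cumulative frequencies: 23, 62, 89, 104, 123, 137, 148, 161
n = 161; position = n/2 = 80.5.
This falls in the class 35 – <40: L = 35, F = 62, f = 27, h = 5.
Median ≈ 35 + ((80.5 − 62) / 27) × 5 = 38.4259

38.426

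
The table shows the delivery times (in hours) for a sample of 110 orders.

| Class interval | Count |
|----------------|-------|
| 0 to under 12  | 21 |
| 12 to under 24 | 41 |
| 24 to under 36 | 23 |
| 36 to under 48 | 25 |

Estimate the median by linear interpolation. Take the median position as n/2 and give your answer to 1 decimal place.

Cumulative frequencies: 21, 62, 85, 110
n = 110; position = n/2 = 55.
This falls in the class 12 to under 24: L = 12, F = 21, f = 41, h = 12.
Median ≈ 12 + ((55 − 21) / 41) × 12 = 21.9512

22.0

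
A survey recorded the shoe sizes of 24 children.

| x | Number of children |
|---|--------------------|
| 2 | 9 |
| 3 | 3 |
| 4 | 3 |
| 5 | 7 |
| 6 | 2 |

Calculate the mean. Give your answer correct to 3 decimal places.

3.583

Values: 2, 3, 4, 5, 6
Σfx = 9×2 + 3×3 + 3×4 + 7×5 + 2×6 = 86
n = Σf = 24
Mean = 86 / 24 = 3.5833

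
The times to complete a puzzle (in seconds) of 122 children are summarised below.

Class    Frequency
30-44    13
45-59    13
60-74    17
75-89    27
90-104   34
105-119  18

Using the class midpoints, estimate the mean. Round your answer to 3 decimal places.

Midpoints: 37, 52, 67, 82, 97, 112
Σfm = 13×37 + 13×52 + 17×67 + 27×82 + 34×97 + 18×112 = 9824
n = Σf = 122
Mean = 9824 / 122 = 80.5246

80.525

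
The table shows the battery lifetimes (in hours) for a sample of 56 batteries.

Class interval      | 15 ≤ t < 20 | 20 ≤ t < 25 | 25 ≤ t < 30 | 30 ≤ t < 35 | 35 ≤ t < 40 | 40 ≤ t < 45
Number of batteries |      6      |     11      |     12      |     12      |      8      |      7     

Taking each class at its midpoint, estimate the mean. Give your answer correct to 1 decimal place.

Midpoints: 17.5, 22.5, 27.5, 32.5, 37.5, 42.5
Σfm = 6×17.5 + 11×22.5 + 12×27.5 + 12×32.5 + 8×37.5 + 7×42.5 = 1670
n = Σf = 56
Mean = 1670 / 56 = 29.8214

29.8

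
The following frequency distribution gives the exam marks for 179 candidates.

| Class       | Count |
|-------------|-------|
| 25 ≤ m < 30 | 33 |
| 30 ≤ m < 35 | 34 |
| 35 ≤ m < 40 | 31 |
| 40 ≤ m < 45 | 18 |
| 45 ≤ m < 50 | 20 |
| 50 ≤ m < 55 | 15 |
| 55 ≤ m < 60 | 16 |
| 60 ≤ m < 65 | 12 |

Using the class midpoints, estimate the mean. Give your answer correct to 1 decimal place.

Midpoints: 27.5, 32.5, 37.5, 42.5, 47.5, 52.5, 57.5, 62.5
Σfm = 33×27.5 + 34×32.5 + 31×37.5 + 18×42.5 + 20×47.5 + 15×52.5 + 16×57.5 + 12×62.5 = 7347.5
n = Σf = 179
Mean = 7347.5 / 179 = 41.0475

41.0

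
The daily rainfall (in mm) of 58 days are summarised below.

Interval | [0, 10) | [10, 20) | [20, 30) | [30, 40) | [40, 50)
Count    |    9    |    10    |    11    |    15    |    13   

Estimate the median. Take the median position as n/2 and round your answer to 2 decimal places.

Cumulative frequencies: 9, 19, 30, 45, 58
n = 58; position = n/2 = 29.
This falls in the class [20, 30): L = 20, F = 19, f = 11, h = 10.
Median ≈ 20 + ((29 − 19) / 11) × 10 = 29.0909

29.09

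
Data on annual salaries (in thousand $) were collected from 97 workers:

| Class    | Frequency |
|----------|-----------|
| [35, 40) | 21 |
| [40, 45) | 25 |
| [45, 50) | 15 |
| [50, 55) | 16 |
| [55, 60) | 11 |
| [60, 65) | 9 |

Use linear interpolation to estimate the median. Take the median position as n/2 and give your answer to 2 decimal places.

45.83

Cumulative frequencies: 21, 46, 61, 77, 88, 97
n = 97; position = n/2 = 48.5.
This falls in the class [45, 50): L = 45, F = 46, f = 15, h = 5.
Median ≈ 45 + ((48.5 − 46) / 15) × 5 = 45.8333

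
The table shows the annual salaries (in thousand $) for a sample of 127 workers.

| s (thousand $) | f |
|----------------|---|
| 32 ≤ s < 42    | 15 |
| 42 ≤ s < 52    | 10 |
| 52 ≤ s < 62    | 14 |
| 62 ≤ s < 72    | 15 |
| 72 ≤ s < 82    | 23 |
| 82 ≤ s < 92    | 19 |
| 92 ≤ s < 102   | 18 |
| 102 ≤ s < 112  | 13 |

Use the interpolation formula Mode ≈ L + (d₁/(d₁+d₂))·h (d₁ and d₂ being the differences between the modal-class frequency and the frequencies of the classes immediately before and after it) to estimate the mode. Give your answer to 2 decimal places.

78.67

Modal class: 72 ≤ s < 82 (highest frequency 23).
d₁ = 23 − 15 = 8, d₂ = 23 − 19 = 4
Mode ≈ 72 + (8/(8+4)) × 10 = 72 + 6.6667 = 78.6667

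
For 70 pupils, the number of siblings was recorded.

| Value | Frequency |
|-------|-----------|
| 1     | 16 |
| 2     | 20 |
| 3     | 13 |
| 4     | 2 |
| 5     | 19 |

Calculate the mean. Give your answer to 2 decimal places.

Values: 1, 2, 3, 4, 5
Σfx = 16×1 + 20×2 + 13×3 + 2×4 + 19×5 = 198
n = Σf = 70
Mean = 198 / 70 = 2.8286

2.83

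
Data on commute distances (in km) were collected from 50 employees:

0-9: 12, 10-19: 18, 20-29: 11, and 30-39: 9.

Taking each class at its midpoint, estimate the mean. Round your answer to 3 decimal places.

17.900

Midpoints: 4.5, 14.5, 24.5, 34.5
Σfm = 12×4.5 + 18×14.5 + 11×24.5 + 9×34.5 = 895
n = Σf = 50
Mean = 895 / 50 = 17.9000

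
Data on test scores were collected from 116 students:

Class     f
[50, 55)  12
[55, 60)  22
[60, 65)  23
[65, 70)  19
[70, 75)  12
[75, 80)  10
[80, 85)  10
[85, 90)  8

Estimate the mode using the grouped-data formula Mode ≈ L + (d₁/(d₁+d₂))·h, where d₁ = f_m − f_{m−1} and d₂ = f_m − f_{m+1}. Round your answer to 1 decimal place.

61.0

Modal class: [60, 65) (highest frequency 23).
d₁ = 23 − 22 = 1, d₂ = 23 − 19 = 4
Mode ≈ 60 + (1/(1+4)) × 5 = 60 + 1.0000 = 61.0000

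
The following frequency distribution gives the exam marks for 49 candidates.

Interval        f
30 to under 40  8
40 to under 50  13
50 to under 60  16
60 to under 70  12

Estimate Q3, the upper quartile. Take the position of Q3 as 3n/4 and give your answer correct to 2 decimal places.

59.84

Cumulative frequencies: 8, 21, 37, 49
n = 49; position = 3n/4 = 36.75.
This falls in the class 50 to under 60: L = 50, F = 21, f = 16, h = 10.
Upper quartile ≈ 50 + ((36.75 − 21) / 16) × 10 = 59.8438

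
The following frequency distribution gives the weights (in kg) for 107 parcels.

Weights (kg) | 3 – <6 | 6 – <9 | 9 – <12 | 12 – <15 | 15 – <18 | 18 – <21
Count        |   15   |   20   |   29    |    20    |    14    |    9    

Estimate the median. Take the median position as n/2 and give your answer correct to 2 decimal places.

10.91

Cumulative frequencies: 15, 35, 64, 84, 98, 107
n = 107; position = n/2 = 53.5.
This falls in the class 9 – <12: L = 9, F = 35, f = 29, h = 3.
Median ≈ 9 + ((53.5 − 35) / 29) × 3 = 10.9138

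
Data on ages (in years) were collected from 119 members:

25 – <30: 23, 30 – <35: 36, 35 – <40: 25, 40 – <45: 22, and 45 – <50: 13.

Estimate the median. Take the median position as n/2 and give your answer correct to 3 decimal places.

35.100

Cumulative frequencies: 23, 59, 84, 106, 119
n = 119; position = n/2 = 59.5.
This falls in the class 35 – <40: L = 35, F = 59, f = 25, h = 5.
Median ≈ 35 + ((59.5 − 59) / 25) × 5 = 35.1000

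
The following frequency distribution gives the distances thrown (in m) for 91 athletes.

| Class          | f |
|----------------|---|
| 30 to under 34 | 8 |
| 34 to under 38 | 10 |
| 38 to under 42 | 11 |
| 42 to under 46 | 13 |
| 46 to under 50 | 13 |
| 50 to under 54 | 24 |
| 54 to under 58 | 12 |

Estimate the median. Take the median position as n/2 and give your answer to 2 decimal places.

47.08

Cumulative frequencies: 8, 18, 29, 42, 55, 79, 91
n = 91; position = n/2 = 45.5.
This falls in the class 46 to under 50: L = 46, F = 42, f = 13, h = 4.
Median ≈ 46 + ((45.5 − 42) / 13) × 4 = 47.0769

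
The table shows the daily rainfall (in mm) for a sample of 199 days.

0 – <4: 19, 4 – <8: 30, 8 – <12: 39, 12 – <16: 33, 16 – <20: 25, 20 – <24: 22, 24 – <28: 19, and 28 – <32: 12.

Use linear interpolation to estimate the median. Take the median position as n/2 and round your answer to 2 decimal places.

Cumulative frequencies: 19, 49, 88, 121, 146, 168, 187, 199
n = 199; position = n/2 = 99.5.
This falls in the class 12 – <16: L = 12, F = 88, f = 33, h = 4.
Median ≈ 12 + ((99.5 − 88) / 33) × 4 = 13.3939

13.39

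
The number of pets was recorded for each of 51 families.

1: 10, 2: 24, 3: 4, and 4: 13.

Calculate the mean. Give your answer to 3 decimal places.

2.392

Values: 1, 2, 3, 4
Σfx = 10×1 + 24×2 + 4×3 + 13×4 = 122
n = Σf = 51
Mean = 122 / 51 = 2.3922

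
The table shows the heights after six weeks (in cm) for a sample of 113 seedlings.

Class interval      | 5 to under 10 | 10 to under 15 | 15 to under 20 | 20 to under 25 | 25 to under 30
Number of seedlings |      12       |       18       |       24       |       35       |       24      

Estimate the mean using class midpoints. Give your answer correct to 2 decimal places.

Midpoints: 7.5, 12.5, 17.5, 22.5, 27.5
Σfm = 12×7.5 + 18×12.5 + 24×17.5 + 35×22.5 + 24×27.5 = 2182.5
n = Σf = 113
Mean = 2182.5 / 113 = 19.3142

19.31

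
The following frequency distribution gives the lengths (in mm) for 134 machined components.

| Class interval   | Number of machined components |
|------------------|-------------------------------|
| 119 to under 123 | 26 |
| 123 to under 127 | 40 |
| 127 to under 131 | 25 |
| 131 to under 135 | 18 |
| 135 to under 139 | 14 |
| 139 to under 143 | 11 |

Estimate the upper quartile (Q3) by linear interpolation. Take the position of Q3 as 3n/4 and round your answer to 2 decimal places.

Cumulative frequencies: 26, 66, 91, 109, 123, 134
n = 134; position = 3n/4 = 100.5.
This falls in the class 131 to under 135: L = 131, F = 91, f = 18, h = 4.
Upper quartile ≈ 131 + ((100.5 − 91) / 18) × 4 = 133.1111

133.11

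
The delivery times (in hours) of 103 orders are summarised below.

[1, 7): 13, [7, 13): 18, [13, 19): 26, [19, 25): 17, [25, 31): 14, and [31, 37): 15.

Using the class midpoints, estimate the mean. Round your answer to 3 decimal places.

Midpoints: 4, 10, 16, 22, 28, 34
Σfm = 13×4 + 18×10 + 26×16 + 17×22 + 14×28 + 15×34 = 1924
n = Σf = 103
Mean = 1924 / 103 = 18.6796

18.680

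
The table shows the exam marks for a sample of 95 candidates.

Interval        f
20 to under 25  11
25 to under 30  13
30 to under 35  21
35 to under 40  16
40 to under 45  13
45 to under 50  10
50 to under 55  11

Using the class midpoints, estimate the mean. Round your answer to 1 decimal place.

36.8

Midpoints: 22.5, 27.5, 32.5, 37.5, 42.5, 47.5, 52.5
Σfm = 11×22.5 + 13×27.5 + 21×32.5 + 16×37.5 + 13×42.5 + 10×47.5 + 11×52.5 = 3492.5
n = Σf = 95
Mean = 3492.5 / 95 = 36.7632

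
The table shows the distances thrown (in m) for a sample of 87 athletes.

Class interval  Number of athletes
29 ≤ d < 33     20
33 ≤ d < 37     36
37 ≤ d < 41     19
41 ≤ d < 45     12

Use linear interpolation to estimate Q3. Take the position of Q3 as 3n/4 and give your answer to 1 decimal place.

38.9

Cumulative frequencies: 20, 56, 75, 87
n = 87; position = 3n/4 = 65.25.
This falls in the class 37 ≤ d < 41: L = 37, F = 56, f = 19, h = 4.
Upper quartile ≈ 37 + ((65.25 − 56) / 19) × 4 = 38.9474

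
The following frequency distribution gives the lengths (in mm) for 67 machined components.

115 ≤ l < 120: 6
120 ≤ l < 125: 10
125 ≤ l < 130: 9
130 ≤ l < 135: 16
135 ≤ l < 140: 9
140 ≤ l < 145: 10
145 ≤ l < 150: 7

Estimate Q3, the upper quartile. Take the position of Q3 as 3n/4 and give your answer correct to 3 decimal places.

140.125

Cumulative frequencies: 6, 16, 25, 41, 50, 60, 67
n = 67; position = 3n/4 = 50.25.
This falls in the class 140 ≤ l < 145: L = 140, F = 50, f = 10, h = 5.
Upper quartile ≈ 140 + ((50.25 − 50) / 10) × 5 = 140.1250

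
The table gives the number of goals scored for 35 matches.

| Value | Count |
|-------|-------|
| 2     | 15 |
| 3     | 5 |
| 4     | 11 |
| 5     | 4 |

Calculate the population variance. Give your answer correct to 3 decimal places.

1.187

Values: 2, 3, 4, 5
n = 35, Σfx = 109, mean = 3.1143
Σfx² = 381
Σf(x − x̄)² = Σfx² − (Σfx)²/n = 381 − 109²/35 = 41.5429
Population variance = 41.5429 / 35 = 1.1869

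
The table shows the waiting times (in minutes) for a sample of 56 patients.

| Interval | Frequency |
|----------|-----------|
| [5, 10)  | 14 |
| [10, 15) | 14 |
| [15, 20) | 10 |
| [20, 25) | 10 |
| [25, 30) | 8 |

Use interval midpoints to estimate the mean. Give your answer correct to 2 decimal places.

Midpoints: 7.5, 12.5, 17.5, 22.5, 27.5
Σfm = 14×7.5 + 14×12.5 + 10×17.5 + 10×22.5 + 8×27.5 = 900
n = Σf = 56
Mean = 900 / 56 = 16.0714

16.07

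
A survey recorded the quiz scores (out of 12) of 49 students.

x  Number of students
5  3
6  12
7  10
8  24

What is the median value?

7

Cumulative frequencies: 3, 15, 25, 49
n = 49, so the median is the value in position (n+1)/2 = 25.
Position 25 falls at value 7.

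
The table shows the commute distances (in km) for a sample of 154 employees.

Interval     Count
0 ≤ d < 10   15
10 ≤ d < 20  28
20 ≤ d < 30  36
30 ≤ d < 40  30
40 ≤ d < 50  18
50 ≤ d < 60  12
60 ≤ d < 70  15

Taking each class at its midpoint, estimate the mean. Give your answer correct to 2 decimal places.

Midpoints: 5, 15, 25, 35, 45, 55, 65
Σfm = 15×5 + 28×15 + 36×25 + 30×35 + 18×45 + 12×55 + 15×65 = 4890
n = Σf = 154
Mean = 4890 / 154 = 31.7532

31.75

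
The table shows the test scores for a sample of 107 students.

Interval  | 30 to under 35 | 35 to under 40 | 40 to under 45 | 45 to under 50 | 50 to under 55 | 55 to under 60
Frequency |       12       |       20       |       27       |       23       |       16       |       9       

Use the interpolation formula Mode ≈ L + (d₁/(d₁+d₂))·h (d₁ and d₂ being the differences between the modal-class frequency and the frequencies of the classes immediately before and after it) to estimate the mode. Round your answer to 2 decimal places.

43.18

Modal class: 40 to under 45 (highest frequency 27).
d₁ = 27 − 20 = 7, d₂ = 27 − 23 = 4
Mode ≈ 40 + (7/(7+4)) × 5 = 40 + 3.1818 = 43.1818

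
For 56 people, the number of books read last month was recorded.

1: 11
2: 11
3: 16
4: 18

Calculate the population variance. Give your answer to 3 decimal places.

Values: 1, 2, 3, 4
n = 56, Σfx = 153, mean = 2.7321
Σfx² = 487
Σf(x − x̄)² = Σfx² − (Σfx)²/n = 487 − 153²/56 = 68.9821
Population variance = 68.9821 / 56 = 1.2318

1.232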